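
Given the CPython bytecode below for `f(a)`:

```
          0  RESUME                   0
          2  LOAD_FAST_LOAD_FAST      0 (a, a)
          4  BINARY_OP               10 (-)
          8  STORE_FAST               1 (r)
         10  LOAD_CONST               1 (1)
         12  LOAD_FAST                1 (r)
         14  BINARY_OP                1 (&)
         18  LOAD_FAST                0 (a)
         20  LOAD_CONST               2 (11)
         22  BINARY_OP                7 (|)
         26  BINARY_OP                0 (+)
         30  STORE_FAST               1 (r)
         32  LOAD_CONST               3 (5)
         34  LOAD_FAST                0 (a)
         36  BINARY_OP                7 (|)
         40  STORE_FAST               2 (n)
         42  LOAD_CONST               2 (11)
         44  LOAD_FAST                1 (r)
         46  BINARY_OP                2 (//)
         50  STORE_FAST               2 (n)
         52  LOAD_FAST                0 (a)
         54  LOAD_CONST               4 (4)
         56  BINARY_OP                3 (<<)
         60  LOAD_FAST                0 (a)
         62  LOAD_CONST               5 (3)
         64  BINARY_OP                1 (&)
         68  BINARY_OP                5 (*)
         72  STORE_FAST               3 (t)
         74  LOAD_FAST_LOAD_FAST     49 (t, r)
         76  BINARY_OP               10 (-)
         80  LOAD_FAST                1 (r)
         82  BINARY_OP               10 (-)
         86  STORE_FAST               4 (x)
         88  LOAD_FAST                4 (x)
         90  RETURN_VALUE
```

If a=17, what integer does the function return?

LOAD_FAST_LOAD_FAST a,a → push 17,17. Stack: [17, 17]
BINARY_OP - → 17 - 17 = 0. Stack: [0]
STORE_FAST r → r=0. Stack: []
LOAD_CONST → push 1. Stack: [1]
LOAD_FAST r → push 0. Stack: [1, 0]
BINARY_OP & → 1 & 0 = 0. Stack: [0]
LOAD_FAST a → push 17. Stack: [0, 17]
LOAD_CONST → push 11. Stack: [0, 17, 11]
BINARY_OP | → 17 | 11 = 27. Stack: [0, 27]
BINARY_OP + → 0 + 27 = 27. Stack: [27]
STORE_FAST r → r=27. Stack: []
LOAD_CONST → push 5. Stack: [5]
LOAD_FAST a → push 17. Stack: [5, 17]
BINARY_OP | → 5 | 17 = 21. Stack: [21]
STORE_FAST n → n=21. Stack: []
LOAD_CONST → push 11. Stack: [11]
LOAD_FAST r → push 27. Stack: [11, 27]
BINARY_OP // → 11 // 27 = 0. Stack: [0]
STORE_FAST n → n=0. Stack: []
LOAD_FAST a → push 17. Stack: [17]
LOAD_CONST → push 4. Stack: [17, 4]
BINARY_OP << → 17 << 4 = 272. Stack: [272]
LOAD_FAST a → push 17. Stack: [272, 17]
LOAD_CONST → push 3. Stack: [272, 17, 3]
BINARY_OP & → 17 & 3 = 1. Stack: [272, 1]
BINARY_OP * → 272 * 1 = 272. Stack: [272]
STORE_FAST t → t=272. Stack: []
LOAD_FAST_LOAD_FAST t,r → push 272,27. Stack: [272, 27]
BINARY_OP - → 272 - 27 = 245. Stack: [245]
LOAD_FAST r → push 27. Stack: [245, 27]
BINARY_OP - → 245 - 27 = 218. Stack: [218]
STORE_FAST x → x=218. Stack: []
LOAD_FAST x → push 218. Stack: [218]
RETURN_VALUE → return 218.

218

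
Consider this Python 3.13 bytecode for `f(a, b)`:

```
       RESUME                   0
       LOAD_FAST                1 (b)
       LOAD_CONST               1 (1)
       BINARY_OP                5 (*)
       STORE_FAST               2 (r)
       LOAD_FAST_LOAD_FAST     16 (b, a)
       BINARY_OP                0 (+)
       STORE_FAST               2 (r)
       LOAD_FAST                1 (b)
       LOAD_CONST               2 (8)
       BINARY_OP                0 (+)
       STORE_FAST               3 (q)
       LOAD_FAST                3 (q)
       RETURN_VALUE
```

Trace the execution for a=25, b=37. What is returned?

45

LOAD_FAST b → push 37. Stack: [37]
LOAD_CONST → push 1. Stack: [37, 1]
BINARY_OP * → 37 * 1 = 37. Stack: [37]
STORE_FAST r → r=37. Stack: []
LOAD_FAST_LOAD_FAST b,a → push 37,25. Stack: [37, 25]
BINARY_OP + → 37 + 25 = 62. Stack: [62]
STORE_FAST r → r=62. Stack: []
LOAD_FAST b → push 37. Stack: [37]
LOAD_CONST → push 8. Stack: [37, 8]
BINARY_OP + → 37 + 8 = 45. Stack: [45]
STORE_FAST q → q=45. Stack: []
LOAD_FAST q → push 45. Stack: [45]
RETURN_VALUE → return 45.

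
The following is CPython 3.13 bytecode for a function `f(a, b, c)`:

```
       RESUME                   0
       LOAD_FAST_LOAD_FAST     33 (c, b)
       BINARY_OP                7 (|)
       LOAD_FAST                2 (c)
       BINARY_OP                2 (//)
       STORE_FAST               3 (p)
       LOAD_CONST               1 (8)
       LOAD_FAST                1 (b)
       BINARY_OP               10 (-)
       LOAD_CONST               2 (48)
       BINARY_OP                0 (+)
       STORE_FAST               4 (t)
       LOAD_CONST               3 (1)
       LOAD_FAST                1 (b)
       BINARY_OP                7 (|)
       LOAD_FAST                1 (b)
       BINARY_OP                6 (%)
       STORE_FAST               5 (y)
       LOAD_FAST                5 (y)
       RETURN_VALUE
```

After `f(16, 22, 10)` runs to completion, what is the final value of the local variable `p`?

LOAD_FAST_LOAD_FAST c,b → push 10,22. Stack: [10, 22]
BINARY_OP | → 10 | 22 = 30. Stack: [30]
LOAD_FAST c → push 10. Stack: [30, 10]
BINARY_OP // → 30 // 10 = 3. Stack: [3]
STORE_FAST p → p=3. Stack: []
LOAD_CONST → push 8. Stack: [8]
LOAD_FAST b → push 22. Stack: [8, 22]
BINARY_OP - → 8 - 22 = -14. Stack: [-14]
LOAD_CONST → push 48. Stack: [-14, 48]
BINARY_OP + → -14 + 48 = 34. Stack: [34]
STORE_FAST t → t=34. Stack: []
LOAD_CONST → push 1. Stack: [1]
LOAD_FAST b → push 22. Stack: [1, 22]
BINARY_OP | → 1 | 22 = 23. Stack: [23]
LOAD_FAST b → push 22. Stack: [23, 22]
BINARY_OP % → 23 % 22 = 1. Stack: [1]
STORE_FAST y → y=1. Stack: []
LOAD_FAST y → push 1. Stack: [1]
RETURN_VALUE → return 1.

3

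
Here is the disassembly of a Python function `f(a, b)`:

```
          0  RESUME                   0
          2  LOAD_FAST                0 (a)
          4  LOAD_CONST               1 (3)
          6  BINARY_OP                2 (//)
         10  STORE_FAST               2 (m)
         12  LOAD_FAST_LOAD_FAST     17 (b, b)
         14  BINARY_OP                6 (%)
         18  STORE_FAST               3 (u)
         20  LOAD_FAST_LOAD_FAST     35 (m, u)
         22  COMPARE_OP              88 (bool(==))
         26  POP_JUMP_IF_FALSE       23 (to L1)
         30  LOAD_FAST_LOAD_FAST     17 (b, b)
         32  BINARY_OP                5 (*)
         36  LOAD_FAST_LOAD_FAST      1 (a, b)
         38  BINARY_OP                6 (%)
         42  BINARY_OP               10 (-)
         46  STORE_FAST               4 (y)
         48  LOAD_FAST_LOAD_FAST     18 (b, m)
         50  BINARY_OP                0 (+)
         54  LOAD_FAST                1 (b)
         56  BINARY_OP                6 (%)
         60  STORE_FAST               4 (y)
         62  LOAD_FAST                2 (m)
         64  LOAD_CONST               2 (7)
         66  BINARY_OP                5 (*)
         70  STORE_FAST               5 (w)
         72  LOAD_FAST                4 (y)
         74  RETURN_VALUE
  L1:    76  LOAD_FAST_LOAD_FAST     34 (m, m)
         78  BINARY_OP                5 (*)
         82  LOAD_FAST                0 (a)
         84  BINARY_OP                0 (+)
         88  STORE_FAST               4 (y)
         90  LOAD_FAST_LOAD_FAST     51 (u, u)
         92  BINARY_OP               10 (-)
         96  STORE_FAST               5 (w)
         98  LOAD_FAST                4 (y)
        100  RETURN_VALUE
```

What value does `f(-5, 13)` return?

-1

LOAD_FAST a → push -5. Stack: [-5]
LOAD_CONST → push 3. Stack: [-5, 3]
BINARY_OP // → -5 // 3 = -2. Stack: [-2]
STORE_FAST m → m=-2. Stack: []
LOAD_FAST_LOAD_FAST b,b → push 13,13. Stack: [13, 13]
BINARY_OP % → 13 % 13 = 0. Stack: [0]
STORE_FAST u → u=0. Stack: []
LOAD_FAST_LOAD_FAST m,u → push -2,0. Stack: [-2, 0]
COMPARE_OP bool(==) → -2 vs 0 = False. Stack: [False]
POP_JUMP_IF_FALSE → pop False; jump. Stack: []
LOAD_FAST_LOAD_FAST m,m → push -2,-2. Stack: [-2, -2]
BINARY_OP * → -2 * -2 = 4. Stack: [4]
LOAD_FAST a → push -5. Stack: [4, -5]
BINARY_OP + → 4 + -5 = -1. Stack: [-1]
STORE_FAST y → y=-1. Stack: []
LOAD_FAST_LOAD_FAST u,u → push 0,0. Stack: [0, 0]
BINARY_OP - → 0 - 0 = 0. Stack: [0]
STORE_FAST w → w=0. Stack: []
LOAD_FAST y → push -1. Stack: [-1]
RETURN_VALUE → return -1.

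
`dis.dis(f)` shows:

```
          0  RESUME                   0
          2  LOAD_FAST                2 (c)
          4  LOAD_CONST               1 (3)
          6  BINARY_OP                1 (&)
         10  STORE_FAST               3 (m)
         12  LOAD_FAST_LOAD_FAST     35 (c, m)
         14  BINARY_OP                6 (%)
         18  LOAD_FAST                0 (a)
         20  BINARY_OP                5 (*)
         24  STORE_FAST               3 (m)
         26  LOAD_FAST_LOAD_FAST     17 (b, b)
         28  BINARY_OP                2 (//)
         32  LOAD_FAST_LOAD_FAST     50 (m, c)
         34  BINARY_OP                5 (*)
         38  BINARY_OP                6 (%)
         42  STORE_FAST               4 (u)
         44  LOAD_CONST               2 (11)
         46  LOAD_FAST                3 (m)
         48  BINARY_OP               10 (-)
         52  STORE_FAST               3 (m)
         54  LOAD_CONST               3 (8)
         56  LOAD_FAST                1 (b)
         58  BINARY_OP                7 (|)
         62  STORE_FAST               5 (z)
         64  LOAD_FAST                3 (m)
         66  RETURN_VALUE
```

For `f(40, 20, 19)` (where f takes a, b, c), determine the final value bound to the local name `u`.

1

LOAD_FAST c → push 19. Stack: [19]
LOAD_CONST → push 3. Stack: [19, 3]
BINARY_OP & → 19 & 3 = 3. Stack: [3]
STORE_FAST m → m=3. Stack: []
LOAD_FAST_LOAD_FAST c,m → push 19,3. Stack: [19, 3]
BINARY_OP % → 19 % 3 = 1. Stack: [1]
LOAD_FAST a → push 40. Stack: [1, 40]
BINARY_OP * → 1 * 40 = 40. Stack: [40]
STORE_FAST m → m=40. Stack: []
LOAD_FAST_LOAD_FAST b,b → push 20,20. Stack: [20, 20]
BINARY_OP // → 20 // 20 = 1. Stack: [1]
LOAD_FAST_LOAD_FAST m,c → push 40,19. Stack: [1, 40, 19]
BINARY_OP * → 40 * 19 = 760. Stack: [1, 760]
BINARY_OP % → 1 % 760 = 1. Stack: [1]
STORE_FAST u → u=1. Stack: []
LOAD_CONST → push 11. Stack: [11]
LOAD_FAST m → push 40. Stack: [11, 40]
BINARY_OP - → 11 - 40 = -29. Stack: [-29]
STORE_FAST m → m=-29. Stack: []
LOAD_CONST → push 8. Stack: [8]
LOAD_FAST b → push 20. Stack: [8, 20]
BINARY_OP | → 8 | 20 = 28. Stack: [28]
STORE_FAST z → z=28. Stack: []
LOAD_FAST m → push -29. Stack: [-29]
RETURN_VALUE → return -29.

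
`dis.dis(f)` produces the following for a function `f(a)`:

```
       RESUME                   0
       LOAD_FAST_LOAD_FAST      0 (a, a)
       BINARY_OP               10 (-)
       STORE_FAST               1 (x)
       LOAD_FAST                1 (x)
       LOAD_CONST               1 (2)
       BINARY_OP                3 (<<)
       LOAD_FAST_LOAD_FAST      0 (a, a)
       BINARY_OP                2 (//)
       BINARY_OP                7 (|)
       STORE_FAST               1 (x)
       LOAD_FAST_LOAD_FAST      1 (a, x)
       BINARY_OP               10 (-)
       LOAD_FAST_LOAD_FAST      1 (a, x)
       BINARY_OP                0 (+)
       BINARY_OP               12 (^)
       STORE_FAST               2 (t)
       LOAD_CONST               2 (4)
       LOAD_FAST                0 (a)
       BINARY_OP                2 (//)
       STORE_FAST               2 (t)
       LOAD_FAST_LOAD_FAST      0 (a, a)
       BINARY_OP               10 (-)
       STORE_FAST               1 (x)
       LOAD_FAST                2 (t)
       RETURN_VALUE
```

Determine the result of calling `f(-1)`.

-4

LOAD_FAST_LOAD_FAST a,a → push -1,-1. Stack: [-1, -1]
BINARY_OP - → -1 - -1 = 0. Stack: [0]
STORE_FAST x → x=0. Stack: []
LOAD_FAST x → push 0. Stack: [0]
LOAD_CONST → push 2. Stack: [0, 2]
BINARY_OP << → 0 << 2 = 0. Stack: [0]
LOAD_FAST_LOAD_FAST a,a → push -1,-1. Stack: [0, -1, -1]
BINARY_OP // → -1 // -1 = 1. Stack: [0, 1]
BINARY_OP | → 0 | 1 = 1. Stack: [1]
STORE_FAST x → x=1. Stack: []
LOAD_FAST_LOAD_FAST a,x → push -1,1. Stack: [-1, 1]
BINARY_OP - → -1 - 1 = -2. Stack: [-2]
LOAD_FAST_LOAD_FAST a,x → push -1,1. Stack: [-2, -1, 1]
BINARY_OP + → -1 + 1 = 0. Stack: [-2, 0]
BINARY_OP ^ → -2 ^ 0 = -2. Stack: [-2]
STORE_FAST t → t=-2. Stack: []
LOAD_CONST → push 4. Stack: [4]
LOAD_FAST a → push -1. Stack: [4, -1]
BINARY_OP // → 4 // -1 = -4. Stack: [-4]
STORE_FAST t → t=-4. Stack: []
LOAD_FAST_LOAD_FAST a,a → push -1,-1. Stack: [-1, -1]
BINARY_OP - → -1 - -1 = 0. Stack: [0]
STORE_FAST x → x=0. Stack: []
LOAD_FAST t → push -4. Stack: [-4]
RETURN_VALUE → return -4.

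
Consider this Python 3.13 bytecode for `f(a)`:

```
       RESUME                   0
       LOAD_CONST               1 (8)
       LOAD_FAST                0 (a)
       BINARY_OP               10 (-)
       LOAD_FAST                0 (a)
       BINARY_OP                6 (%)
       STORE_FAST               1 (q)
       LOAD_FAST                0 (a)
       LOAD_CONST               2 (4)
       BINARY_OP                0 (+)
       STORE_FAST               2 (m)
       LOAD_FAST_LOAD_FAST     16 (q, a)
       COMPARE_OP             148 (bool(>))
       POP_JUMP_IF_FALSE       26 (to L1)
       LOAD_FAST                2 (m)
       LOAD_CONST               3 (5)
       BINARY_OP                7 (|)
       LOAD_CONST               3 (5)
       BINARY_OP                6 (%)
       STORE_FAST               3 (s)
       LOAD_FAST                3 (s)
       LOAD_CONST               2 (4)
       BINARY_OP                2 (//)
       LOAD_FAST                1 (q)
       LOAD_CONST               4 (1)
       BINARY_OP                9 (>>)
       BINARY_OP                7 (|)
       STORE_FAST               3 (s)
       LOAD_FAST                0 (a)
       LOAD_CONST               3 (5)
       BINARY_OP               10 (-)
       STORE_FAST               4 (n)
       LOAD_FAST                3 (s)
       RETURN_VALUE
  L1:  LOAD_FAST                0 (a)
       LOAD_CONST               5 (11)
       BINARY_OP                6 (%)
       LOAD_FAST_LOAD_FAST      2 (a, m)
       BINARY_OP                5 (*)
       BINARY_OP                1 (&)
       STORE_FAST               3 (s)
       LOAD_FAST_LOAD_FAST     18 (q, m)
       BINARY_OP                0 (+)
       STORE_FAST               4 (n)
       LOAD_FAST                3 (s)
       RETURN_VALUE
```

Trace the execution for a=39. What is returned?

4

LOAD_CONST → push 8. Stack: [8]
LOAD_FAST a → push 39. Stack: [8, 39]
BINARY_OP - → 8 - 39 = -31. Stack: [-31]
LOAD_FAST a → push 39. Stack: [-31, 39]
BINARY_OP % → -31 % 39 = 8. Stack: [8]
STORE_FAST q → q=8. Stack: []
LOAD_FAST a → push 39. Stack: [39]
LOAD_CONST → push 4. Stack: [39, 4]
BINARY_OP + → 39 + 4 = 43. Stack: [43]
STORE_FAST m → m=43. Stack: []
LOAD_FAST_LOAD_FAST q,a → push 8,39. Stack: [8, 39]
COMPARE_OP bool(>) → 8 vs 39 = False. Stack: [False]
POP_JUMP_IF_FALSE → pop False; jump. Stack: []
LOAD_FAST a → push 39. Stack: [39]
LOAD_CONST → push 11. Stack: [39, 11]
BINARY_OP % → 39 % 11 = 6. Stack: [6]
LOAD_FAST_LOAD_FAST a,m → push 39,43. Stack: [6, 39, 43]
BINARY_OP * → 39 * 43 = 1677. Stack: [6, 1677]
BINARY_OP & → 6 & 1677 = 4. Stack: [4]
STORE_FAST s → s=4. Stack: []
LOAD_FAST_LOAD_FAST q,m → push 8,43. Stack: [8, 43]
BINARY_OP + → 8 + 43 = 51. Stack: [51]
STORE_FAST n → n=51. Stack: []
LOAD_FAST s → push 4. Stack: [4]
RETURN_VALUE → return 4.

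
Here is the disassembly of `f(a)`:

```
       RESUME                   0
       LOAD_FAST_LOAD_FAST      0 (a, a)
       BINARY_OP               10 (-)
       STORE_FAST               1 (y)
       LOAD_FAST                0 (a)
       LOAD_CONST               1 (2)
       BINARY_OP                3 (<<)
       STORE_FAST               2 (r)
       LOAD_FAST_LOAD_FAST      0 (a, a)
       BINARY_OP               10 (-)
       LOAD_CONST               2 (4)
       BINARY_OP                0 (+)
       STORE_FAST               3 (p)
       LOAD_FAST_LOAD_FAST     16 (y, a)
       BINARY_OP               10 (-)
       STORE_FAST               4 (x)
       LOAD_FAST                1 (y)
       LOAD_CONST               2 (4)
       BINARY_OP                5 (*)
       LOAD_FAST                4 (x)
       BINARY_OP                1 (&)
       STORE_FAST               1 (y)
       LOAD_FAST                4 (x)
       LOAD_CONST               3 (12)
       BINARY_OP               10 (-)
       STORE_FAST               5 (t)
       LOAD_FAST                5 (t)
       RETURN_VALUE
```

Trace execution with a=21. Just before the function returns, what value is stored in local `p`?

LOAD_FAST_LOAD_FAST a,a → push 21,21. Stack: [21, 21]
BINARY_OP - → 21 - 21 = 0. Stack: [0]
STORE_FAST y → y=0. Stack: []
LOAD_FAST a → push 21. Stack: [21]
LOAD_CONST → push 2. Stack: [21, 2]
BINARY_OP << → 21 << 2 = 84. Stack: [84]
STORE_FAST r → r=84. Stack: []
LOAD_FAST_LOAD_FAST a,a → push 21,21. Stack: [21, 21]
BINARY_OP - → 21 - 21 = 0. Stack: [0]
LOAD_CONST → push 4. Stack: [0, 4]
BINARY_OP + → 0 + 4 = 4. Stack: [4]
STORE_FAST p → p=4. Stack: []
LOAD_FAST_LOAD_FAST y,a → push 0,21. Stack: [0, 21]
BINARY_OP - → 0 - 21 = -21. Stack: [-21]
STORE_FAST x → x=-21. Stack: []
LOAD_FAST y → push 0. Stack: [0]
LOAD_CONST → push 4. Stack: [0, 4]
BINARY_OP * → 0 * 4 = 0. Stack: [0]
LOAD_FAST x → push -21. Stack: [0, -21]
BINARY_OP & → 0 & -21 = 0. Stack: [0]
STORE_FAST y → y=0. Stack: []
LOAD_FAST x → push -21. Stack: [-21]
LOAD_CONST → push 12. Stack: [-21, 12]
BINARY_OP - → -21 - 12 = -33. Stack: [-33]
STORE_FAST t → t=-33. Stack: []
LOAD_FAST t → push -33. Stack: [-33]
RETURN_VALUE → return -33.

4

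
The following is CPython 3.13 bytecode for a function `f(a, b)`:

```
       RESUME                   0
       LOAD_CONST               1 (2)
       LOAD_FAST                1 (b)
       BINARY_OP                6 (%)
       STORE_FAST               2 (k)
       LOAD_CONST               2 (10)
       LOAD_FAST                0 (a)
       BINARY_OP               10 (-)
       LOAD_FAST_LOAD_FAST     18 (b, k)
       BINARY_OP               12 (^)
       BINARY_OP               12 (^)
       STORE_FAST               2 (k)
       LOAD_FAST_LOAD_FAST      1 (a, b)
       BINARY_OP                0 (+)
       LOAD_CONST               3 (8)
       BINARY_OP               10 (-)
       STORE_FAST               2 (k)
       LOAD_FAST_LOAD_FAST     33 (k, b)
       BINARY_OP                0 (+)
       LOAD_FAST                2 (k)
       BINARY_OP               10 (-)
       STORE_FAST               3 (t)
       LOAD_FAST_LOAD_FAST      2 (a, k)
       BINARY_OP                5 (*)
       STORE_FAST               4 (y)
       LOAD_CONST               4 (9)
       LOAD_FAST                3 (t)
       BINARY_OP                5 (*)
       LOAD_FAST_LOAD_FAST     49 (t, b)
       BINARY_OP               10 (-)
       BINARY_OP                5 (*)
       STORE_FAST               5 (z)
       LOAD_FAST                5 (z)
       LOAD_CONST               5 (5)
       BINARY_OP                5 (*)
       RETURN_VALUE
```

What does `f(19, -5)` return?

0

LOAD_CONST → push 2. Stack: [2]
LOAD_FAST b → push -5. Stack: [2, -5]
BINARY_OP % → 2 % -5 = -3. Stack: [-3]
STORE_FAST k → k=-3. Stack: []
LOAD_CONST → push 10. Stack: [10]
LOAD_FAST a → push 19. Stack: [10, 19]
BINARY_OP - → 10 - 19 = -9. Stack: [-9]
LOAD_FAST_LOAD_FAST b,k → push -5,-3. Stack: [-9, -5, -3]
BINARY_OP ^ → -5 ^ -3 = 6. Stack: [-9, 6]
BINARY_OP ^ → -9 ^ 6 = -15. Stack: [-15]
STORE_FAST k → k=-15. Stack: []
LOAD_FAST_LOAD_FAST a,b → push 19,-5. Stack: [19, -5]
BINARY_OP + → 19 + -5 = 14. Stack: [14]
LOAD_CONST → push 8. Stack: [14, 8]
BINARY_OP - → 14 - 8 = 6. Stack: [6]
STORE_FAST k → k=6. Stack: []
LOAD_FAST_LOAD_FAST k,b → push 6,-5. Stack: [6, -5]
BINARY_OP + → 6 + -5 = 1. Stack: [1]
LOAD_FAST k → push 6. Stack: [1, 6]
BINARY_OP - → 1 - 6 = -5. Stack: [-5]
STORE_FAST t → t=-5. Stack: []
LOAD_FAST_LOAD_FAST a,k → push 19,6. Stack: [19, 6]
BINARY_OP * → 19 * 6 = 114. Stack: [114]
STORE_FAST y → y=114. Stack: []
LOAD_CONST → push 9. Stack: [9]
LOAD_FAST t → push -5. Stack: [9, -5]
BINARY_OP * → 9 * -5 = -45. Stack: [-45]
LOAD_FAST_LOAD_FAST t,b → push -5,-5. Stack: [-45, -5, -5]
BINARY_OP - → -5 - -5 = 0. Stack: [-45, 0]
BINARY_OP * → -45 * 0 = 0. Stack: [0]
STORE_FAST z → z=0. Stack: []
LOAD_FAST z → push 0. Stack: [0]
LOAD_CONST → push 5. Stack: [0, 5]
BINARY_OP * → 0 * 5 = 0. Stack: [0]
RETURN_VALUE → return 0.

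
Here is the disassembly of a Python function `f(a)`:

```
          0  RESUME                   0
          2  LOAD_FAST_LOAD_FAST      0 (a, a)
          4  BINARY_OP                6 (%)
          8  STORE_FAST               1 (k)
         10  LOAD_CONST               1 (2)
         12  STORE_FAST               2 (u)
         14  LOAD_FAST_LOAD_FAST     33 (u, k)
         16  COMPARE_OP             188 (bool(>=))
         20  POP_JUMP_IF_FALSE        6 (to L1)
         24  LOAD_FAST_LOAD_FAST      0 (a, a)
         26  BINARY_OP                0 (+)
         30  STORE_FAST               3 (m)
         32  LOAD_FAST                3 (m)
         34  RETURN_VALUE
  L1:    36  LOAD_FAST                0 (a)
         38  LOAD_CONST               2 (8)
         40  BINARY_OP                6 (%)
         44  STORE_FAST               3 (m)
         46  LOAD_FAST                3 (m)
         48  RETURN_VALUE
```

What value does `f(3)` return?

LOAD_FAST_LOAD_FAST a,a → push 3,3. Stack: [3, 3]
BINARY_OP % → 3 % 3 = 0. Stack: [0]
STORE_FAST k → k=0. Stack: []
LOAD_CONST → push 2. Stack: [2]
STORE_FAST u → u=2. Stack: []
LOAD_FAST_LOAD_FAST u,k → push 2,0. Stack: [2, 0]
COMPARE_OP bool(>=) → 2 vs 0 = True. Stack: [True]
POP_JUMP_IF_FALSE → pop True; no jump. Stack: []
LOAD_FAST_LOAD_FAST a,a → push 3,3. Stack: [3, 3]
BINARY_OP + → 3 + 3 = 6. Stack: [6]
STORE_FAST m → m=6. Stack: []
LOAD_FAST m → push 6. Stack: [6]
RETURN_VALUE → return 6.

6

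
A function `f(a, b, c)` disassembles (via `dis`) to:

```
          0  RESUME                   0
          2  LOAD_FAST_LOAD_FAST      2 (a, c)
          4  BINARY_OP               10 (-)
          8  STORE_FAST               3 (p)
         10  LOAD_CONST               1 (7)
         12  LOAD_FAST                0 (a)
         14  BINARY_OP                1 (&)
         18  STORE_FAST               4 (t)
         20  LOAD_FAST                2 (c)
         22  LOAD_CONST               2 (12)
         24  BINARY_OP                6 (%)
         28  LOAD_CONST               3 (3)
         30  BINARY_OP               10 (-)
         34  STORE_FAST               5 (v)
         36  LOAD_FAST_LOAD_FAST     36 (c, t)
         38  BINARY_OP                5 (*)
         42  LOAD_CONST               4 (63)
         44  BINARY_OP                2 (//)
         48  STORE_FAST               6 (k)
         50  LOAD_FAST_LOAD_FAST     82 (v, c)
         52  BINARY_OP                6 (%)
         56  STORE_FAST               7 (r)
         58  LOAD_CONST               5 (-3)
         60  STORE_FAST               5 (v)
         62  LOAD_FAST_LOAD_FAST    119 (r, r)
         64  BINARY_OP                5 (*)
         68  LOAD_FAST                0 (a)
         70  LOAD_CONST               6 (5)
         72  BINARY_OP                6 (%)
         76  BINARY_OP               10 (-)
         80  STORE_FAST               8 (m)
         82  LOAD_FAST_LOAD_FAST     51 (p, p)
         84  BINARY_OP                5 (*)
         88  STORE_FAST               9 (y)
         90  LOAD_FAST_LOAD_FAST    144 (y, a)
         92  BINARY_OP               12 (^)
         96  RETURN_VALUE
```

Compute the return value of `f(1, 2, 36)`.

1224

LOAD_FAST_LOAD_FAST a,c → push 1,36. Stack: [1, 36]
BINARY_OP - → 1 - 36 = -35. Stack: [-35]
STORE_FAST p → p=-35. Stack: []
LOAD_CONST → push 7. Stack: [7]
LOAD_FAST a → push 1. Stack: [7, 1]
BINARY_OP & → 7 & 1 = 1. Stack: [1]
STORE_FAST t → t=1. Stack: []
LOAD_FAST c → push 36. Stack: [36]
LOAD_CONST → push 12. Stack: [36, 12]
BINARY_OP % → 36 % 12 = 0. Stack: [0]
LOAD_CONST → push 3. Stack: [0, 3]
BINARY_OP - → 0 - 3 = -3. Stack: [-3]
STORE_FAST v → v=-3. Stack: []
LOAD_FAST_LOAD_FAST c,t → push 36,1. Stack: [36, 1]
BINARY_OP * → 36 * 1 = 36. Stack: [36]
LOAD_CONST → push 63. Stack: [36, 63]
BINARY_OP // → 36 // 63 = 0. Stack: [0]
STORE_FAST k → k=0. Stack: []
LOAD_FAST_LOAD_FAST v,c → push -3,36. Stack: [-3, 36]
BINARY_OP % → -3 % 36 = 33. Stack: [33]
STORE_FAST r → r=33. Stack: []
LOAD_CONST → push -3. Stack: [-3]
STORE_FAST v → v=-3. Stack: []
LOAD_FAST_LOAD_FAST r,r → push 33,33. Stack: [33, 33]
BINARY_OP * → 33 * 33 = 1089. Stack: [1089]
LOAD_FAST a → push 1. Stack: [1089, 1]
LOAD_CONST → push 5. Stack: [1089, 1, 5]
BINARY_OP % → 1 % 5 = 1. Stack: [1089, 1]
BINARY_OP - → 1089 - 1 = 1088. Stack: [1088]
STORE_FAST m → m=1088. Stack: []
LOAD_FAST_LOAD_FAST p,p → push -35,-35. Stack: [-35, -35]
BINARY_OP * → -35 * -35 = 1225. Stack: [1225]
STORE_FAST y → y=1225. Stack: []
LOAD_FAST_LOAD_FAST y,a → push 1225,1. Stack: [1225, 1]
BINARY_OP ^ → 1225 ^ 1 = 1224. Stack: [1224]
RETURN_VALUE → return 1224.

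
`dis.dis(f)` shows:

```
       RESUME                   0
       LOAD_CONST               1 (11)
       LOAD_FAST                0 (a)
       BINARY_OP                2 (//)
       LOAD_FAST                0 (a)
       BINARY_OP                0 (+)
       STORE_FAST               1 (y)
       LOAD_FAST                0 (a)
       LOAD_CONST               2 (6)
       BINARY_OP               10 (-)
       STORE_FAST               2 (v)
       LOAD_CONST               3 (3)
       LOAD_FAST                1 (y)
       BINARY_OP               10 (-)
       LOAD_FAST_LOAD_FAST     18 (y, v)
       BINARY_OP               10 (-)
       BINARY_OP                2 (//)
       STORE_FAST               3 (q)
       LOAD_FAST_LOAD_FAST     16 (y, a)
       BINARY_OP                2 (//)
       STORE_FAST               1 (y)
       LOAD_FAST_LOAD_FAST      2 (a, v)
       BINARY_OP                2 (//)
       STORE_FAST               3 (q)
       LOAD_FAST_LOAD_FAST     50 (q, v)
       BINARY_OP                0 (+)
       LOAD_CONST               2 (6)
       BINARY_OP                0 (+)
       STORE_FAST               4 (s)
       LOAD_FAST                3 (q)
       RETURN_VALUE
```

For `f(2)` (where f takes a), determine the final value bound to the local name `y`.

LOAD_CONST → push 11. Stack: [11]
LOAD_FAST a → push 2. Stack: [11, 2]
BINARY_OP // → 11 // 2 = 5. Stack: [5]
LOAD_FAST a → push 2. Stack: [5, 2]
BINARY_OP + → 5 + 2 = 7. Stack: [7]
STORE_FAST y → y=7. Stack: []
LOAD_FAST a → push 2. Stack: [2]
LOAD_CONST → push 6. Stack: [2, 6]
BINARY_OP - → 2 - 6 = -4. Stack: [-4]
STORE_FAST v → v=-4. Stack: []
LOAD_CONST → push 3. Stack: [3]
LOAD_FAST y → push 7. Stack: [3, 7]
BINARY_OP - → 3 - 7 = -4. Stack: [-4]
LOAD_FAST_LOAD_FAST y,v → push 7,-4. Stack: [-4, 7, -4]
BINARY_OP - → 7 - -4 = 11. Stack: [-4, 11]
BINARY_OP // → -4 // 11 = -1. Stack: [-1]
STORE_FAST q → q=-1. Stack: []
LOAD_FAST_LOAD_FAST y,a → push 7,2. Stack: [7, 2]
BINARY_OP // → 7 // 2 = 3. Stack: [3]
STORE_FAST y → y=3. Stack: []
LOAD_FAST_LOAD_FAST a,v → push 2,-4. Stack: [2, -4]
BINARY_OP // → 2 // -4 = -1. Stack: [-1]
STORE_FAST q → q=-1. Stack: []
LOAD_FAST_LOAD_FAST q,v → push -1,-4. Stack: [-1, -4]
BINARY_OP + → -1 + -4 = -5. Stack: [-5]
LOAD_CONST → push 6. Stack: [-5, 6]
BINARY_OP + → -5 + 6 = 1. Stack: [1]
STORE_FAST s → s=1. Stack: []
LOAD_FAST q → push -1. Stack: [-1]
RETURN_VALUE → return -1.

3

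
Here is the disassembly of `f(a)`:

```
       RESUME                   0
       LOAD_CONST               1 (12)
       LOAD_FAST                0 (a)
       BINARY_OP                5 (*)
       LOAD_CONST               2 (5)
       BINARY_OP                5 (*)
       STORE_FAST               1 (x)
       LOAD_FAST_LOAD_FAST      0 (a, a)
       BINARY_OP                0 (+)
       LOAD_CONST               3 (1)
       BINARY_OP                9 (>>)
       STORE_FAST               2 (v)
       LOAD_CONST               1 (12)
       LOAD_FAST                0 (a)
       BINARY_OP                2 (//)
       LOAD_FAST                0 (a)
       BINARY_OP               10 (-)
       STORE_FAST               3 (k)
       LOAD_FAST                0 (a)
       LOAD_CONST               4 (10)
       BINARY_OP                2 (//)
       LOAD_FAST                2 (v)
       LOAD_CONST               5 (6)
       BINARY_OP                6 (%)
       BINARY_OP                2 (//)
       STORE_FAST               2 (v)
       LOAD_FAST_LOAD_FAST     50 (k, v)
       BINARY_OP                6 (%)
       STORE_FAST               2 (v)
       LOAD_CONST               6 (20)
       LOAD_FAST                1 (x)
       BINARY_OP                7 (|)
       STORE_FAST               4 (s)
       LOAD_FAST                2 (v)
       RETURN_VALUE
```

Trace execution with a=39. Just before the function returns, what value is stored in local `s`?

LOAD_CONST → push 12. Stack: [12]
LOAD_FAST a → push 39. Stack: [12, 39]
BINARY_OP * → 12 * 39 = 468. Stack: [468]
LOAD_CONST → push 5. Stack: [468, 5]
BINARY_OP * → 468 * 5 = 2340. Stack: [2340]
STORE_FAST x → x=2340. Stack: []
LOAD_FAST_LOAD_FAST a,a → push 39,39. Stack: [39, 39]
BINARY_OP + → 39 + 39 = 78. Stack: [78]
LOAD_CONST → push 1. Stack: [78, 1]
BINARY_OP >> → 78 >> 1 = 39. Stack: [39]
STORE_FAST v → v=39. Stack: []
LOAD_CONST → push 12. Stack: [12]
LOAD_FAST a → push 39. Stack: [12, 39]
BINARY_OP // → 12 // 39 = 0. Stack: [0]
LOAD_FAST a → push 39. Stack: [0, 39]
BINARY_OP - → 0 - 39 = -39. Stack: [-39]
STORE_FAST k → k=-39. Stack: []
LOAD_FAST a → push 39. Stack: [39]
LOAD_CONST → push 10. Stack: [39, 10]
BINARY_OP // → 39 // 10 = 3. Stack: [3]
LOAD_FAST v → push 39. Stack: [3, 39]
LOAD_CONST → push 6. Stack: [3, 39, 6]
BINARY_OP % → 39 % 6 = 3. Stack: [3, 3]
BINARY_OP // → 3 // 3 = 1. Stack: [1]
STORE_FAST v → v=1. Stack: []
LOAD_FAST_LOAD_FAST k,v → push -39,1. Stack: [-39, 1]
BINARY_OP % → -39 % 1 = 0. Stack: [0]
STORE_FAST v → v=0. Stack: []
LOAD_CONST → push 20. Stack: [20]
LOAD_FAST x → push 2340. Stack: [20, 2340]
BINARY_OP | → 20 | 2340 = 2356. Stack: [2356]
STORE_FAST s → s=2356. Stack: []
LOAD_FAST v → push 0. Stack: [0]
RETURN_VALUE → return 0.

2356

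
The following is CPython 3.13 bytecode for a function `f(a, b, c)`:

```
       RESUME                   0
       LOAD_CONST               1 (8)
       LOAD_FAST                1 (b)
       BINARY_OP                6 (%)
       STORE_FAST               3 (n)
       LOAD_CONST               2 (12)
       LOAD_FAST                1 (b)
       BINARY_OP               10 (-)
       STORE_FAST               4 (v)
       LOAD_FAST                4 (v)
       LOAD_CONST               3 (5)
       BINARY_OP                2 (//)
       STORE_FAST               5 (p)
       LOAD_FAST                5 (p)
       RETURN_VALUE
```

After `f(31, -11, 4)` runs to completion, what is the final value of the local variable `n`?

-3

LOAD_CONST → push 8. Stack: [8]
LOAD_FAST b → push -11. Stack: [8, -11]
BINARY_OP % → 8 % -11 = -3. Stack: [-3]
STORE_FAST n → n=-3. Stack: []
LOAD_CONST → push 12. Stack: [12]
LOAD_FAST b → push -11. Stack: [12, -11]
BINARY_OP - → 12 - -11 = 23. Stack: [23]
STORE_FAST v → v=23. Stack: []
LOAD_FAST v → push 23. Stack: [23]
LOAD_CONST → push 5. Stack: [23, 5]
BINARY_OP // → 23 // 5 = 4. Stack: [4]
STORE_FAST p → p=4. Stack: []
LOAD_FAST p → push 4. Stack: [4]
RETURN_VALUE → return 4.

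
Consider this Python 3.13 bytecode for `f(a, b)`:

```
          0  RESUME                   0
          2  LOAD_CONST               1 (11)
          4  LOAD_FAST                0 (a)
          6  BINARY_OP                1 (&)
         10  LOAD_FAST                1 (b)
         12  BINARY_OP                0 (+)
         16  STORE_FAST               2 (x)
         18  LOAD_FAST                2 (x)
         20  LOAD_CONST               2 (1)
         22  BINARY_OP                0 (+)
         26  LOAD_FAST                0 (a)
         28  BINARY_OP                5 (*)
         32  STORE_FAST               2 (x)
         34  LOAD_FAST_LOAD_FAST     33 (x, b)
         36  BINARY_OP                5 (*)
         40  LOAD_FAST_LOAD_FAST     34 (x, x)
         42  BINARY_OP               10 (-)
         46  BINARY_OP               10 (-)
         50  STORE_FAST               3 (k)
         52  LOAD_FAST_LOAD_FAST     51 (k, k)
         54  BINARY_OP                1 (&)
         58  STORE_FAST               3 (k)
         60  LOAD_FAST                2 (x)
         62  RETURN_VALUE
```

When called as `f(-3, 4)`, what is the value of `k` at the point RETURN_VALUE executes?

LOAD_CONST → push 11. Stack: [11]
LOAD_FAST a → push -3. Stack: [11, -3]
BINARY_OP & → 11 & -3 = 9. Stack: [9]
LOAD_FAST b → push 4. Stack: [9, 4]
BINARY_OP + → 9 + 4 = 13. Stack: [13]
STORE_FAST x → x=13. Stack: []
LOAD_FAST x → push 13. Stack: [13]
LOAD_CONST → push 1. Stack: [13, 1]
BINARY_OP + → 13 + 1 = 14. Stack: [14]
LOAD_FAST a → push -3. Stack: [14, -3]
BINARY_OP * → 14 * -3 = -42. Stack: [-42]
STORE_FAST x → x=-42. Stack: []
LOAD_FAST_LOAD_FAST x,b → push -42,4. Stack: [-42, 4]
BINARY_OP * → -42 * 4 = -168. Stack: [-168]
LOAD_FAST_LOAD_FAST x,x → push -42,-42. Stack: [-168, -42, -42]
BINARY_OP - → -42 - -42 = 0. Stack: [-168, 0]
BINARY_OP - → -168 - 0 = -168. Stack: [-168]
STORE_FAST k → k=-168. Stack: []
LOAD_FAST_LOAD_FAST k,k → push -168,-168. Stack: [-168, -168]
BINARY_OP & → -168 & -168 = -168. Stack: [-168]
STORE_FAST k → k=-168. Stack: []
LOAD_FAST x → push -42. Stack: [-42]
RETURN_VALUE → return -42.

-168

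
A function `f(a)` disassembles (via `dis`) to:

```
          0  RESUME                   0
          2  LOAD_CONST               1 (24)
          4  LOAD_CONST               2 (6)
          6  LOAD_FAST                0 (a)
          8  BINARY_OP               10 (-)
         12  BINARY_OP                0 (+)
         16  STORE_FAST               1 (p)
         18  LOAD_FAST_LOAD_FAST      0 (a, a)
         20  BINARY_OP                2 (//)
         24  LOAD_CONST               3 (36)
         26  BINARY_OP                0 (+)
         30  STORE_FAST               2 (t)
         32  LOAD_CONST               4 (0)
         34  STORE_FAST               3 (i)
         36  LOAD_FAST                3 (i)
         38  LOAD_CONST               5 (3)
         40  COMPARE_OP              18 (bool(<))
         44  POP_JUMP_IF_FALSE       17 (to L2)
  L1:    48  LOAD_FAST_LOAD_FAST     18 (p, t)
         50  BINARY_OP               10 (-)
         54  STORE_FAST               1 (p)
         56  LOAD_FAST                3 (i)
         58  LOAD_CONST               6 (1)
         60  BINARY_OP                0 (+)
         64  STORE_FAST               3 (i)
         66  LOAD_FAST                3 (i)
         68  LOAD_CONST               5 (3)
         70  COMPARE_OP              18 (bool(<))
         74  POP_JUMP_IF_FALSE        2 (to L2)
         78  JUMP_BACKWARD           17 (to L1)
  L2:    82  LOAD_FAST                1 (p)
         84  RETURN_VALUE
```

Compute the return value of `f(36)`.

LOAD_CONST → push 24. Stack: [24]
LOAD_CONST → push 6. Stack: [24, 6]
LOAD_FAST a → push 36. Stack: [24, 6, 36]
BINARY_OP - → 6 - 36 = -30. Stack: [24, -30]
BINARY_OP + → 24 + -30 = -6. Stack: [-6]
STORE_FAST p → p=-6. Stack: []
LOAD_FAST_LOAD_FAST a,a → push 36,36. Stack: [36, 36]
BINARY_OP // → 36 // 36 = 1. Stack: [1]
LOAD_CONST → push 36. Stack: [1, 36]
BINARY_OP + → 1 + 36 = 37. Stack: [37]
STORE_FAST t → t=37. Stack: []
LOAD_CONST → push 0. Stack: [0]
STORE_FAST i → i=0. Stack: []
LOAD_FAST i → push 0. Stack: [0]
LOAD_CONST → push 3. Stack: [0, 3]
COMPARE_OP bool(<) → 0 vs 3 = True. Stack: [True]
POP_JUMP_IF_FALSE → pop True; no jump. Stack: []
LOAD_FAST_LOAD_FAST p,t → push -6,37. Stack: [-6, 37]
BINARY_OP - → -6 - 37 = -43. Stack: [-43]
STORE_FAST p → p=-43. Stack: []
LOAD_FAST i → push 0. Stack: [0]
LOAD_CONST → push 1. Stack: [0, 1]
BINARY_OP + → 0 + 1 = 1. Stack: [1]
STORE_FAST i → i=1. Stack: []
LOAD_FAST i → push 1. Stack: [1]
LOAD_CONST → push 3. Stack: [1, 3]
COMPARE_OP bool(<) → 1 vs 3 = True. Stack: [True]
POP_JUMP_IF_FALSE → pop True; no jump. Stack: []
LOAD_FAST_LOAD_FAST p,t → push -43,37. Stack: [-43, 37]
BINARY_OP - → -43 - 37 = -80. Stack: [-80]
STORE_FAST p → p=-80. Stack: []
LOAD_FAST i → push 1. Stack: [1]
LOAD_CONST → push 1. Stack: [1, 1]
BINARY_OP + → 1 + 1 = 2. Stack: [2]
STORE_FAST i → i=2. Stack: []
LOAD_FAST i → push 2. Stack: [2]
LOAD_CONST → push 3. Stack: [2, 3]
COMPARE_OP bool(<) → 2 vs 3 = True. Stack: [True]
POP_JUMP_IF_FALSE → pop True; no jump. Stack: []
LOAD_FAST_LOAD_FAST p,t → push -80,37. Stack: [-80, 37]
BINARY_OP - → -80 - 37 = -117. Stack: [-117]
STORE_FAST p → p=-117. Stack: []
LOAD_FAST i → push 2. Stack: [2]
LOAD_CONST → push 1. Stack: [2, 1]
BINARY_OP + → 2 + 1 = 3. Stack: [3]
STORE_FAST i → i=3. Stack: []
LOAD_FAST i → push 3. Stack: [3]
LOAD_CONST → push 3. Stack: [3, 3]
COMPARE_OP bool(<) → 3 vs 3 = False. Stack: [False]
POP_JUMP_IF_FALSE → pop False; jump. Stack: []
LOAD_FAST p → push -117. Stack: [-117]
RETURN_VALUE → return -117.

-117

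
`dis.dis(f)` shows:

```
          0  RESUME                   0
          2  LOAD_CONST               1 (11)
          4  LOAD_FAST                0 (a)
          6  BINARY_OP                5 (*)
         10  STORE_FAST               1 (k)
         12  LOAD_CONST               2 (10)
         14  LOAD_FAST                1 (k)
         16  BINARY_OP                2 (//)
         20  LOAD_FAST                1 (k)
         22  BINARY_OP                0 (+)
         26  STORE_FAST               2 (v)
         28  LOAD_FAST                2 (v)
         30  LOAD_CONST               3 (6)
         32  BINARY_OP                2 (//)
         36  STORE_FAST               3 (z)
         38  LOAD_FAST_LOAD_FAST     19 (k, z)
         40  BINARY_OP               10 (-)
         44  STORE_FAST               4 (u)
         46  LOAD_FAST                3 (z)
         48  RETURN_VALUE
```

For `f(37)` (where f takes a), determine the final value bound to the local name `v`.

407

LOAD_CONST → push 11. Stack: [11]
LOAD_FAST a → push 37. Stack: [11, 37]
BINARY_OP * → 11 * 37 = 407. Stack: [407]
STORE_FAST k → k=407. Stack: []
LOAD_CONST → push 10. Stack: [10]
LOAD_FAST k → push 407. Stack: [10, 407]
BINARY_OP // → 10 // 407 = 0. Stack: [0]
LOAD_FAST k → push 407. Stack: [0, 407]
BINARY_OP + → 0 + 407 = 407. Stack: [407]
STORE_FAST v → v=407. Stack: []
LOAD_FAST v → push 407. Stack: [407]
LOAD_CONST → push 6. Stack: [407, 6]
BINARY_OP // → 407 // 6 = 67. Stack: [67]
STORE_FAST z → z=67. Stack: []
LOAD_FAST_LOAD_FAST k,z → push 407,67. Stack: [407, 67]
BINARY_OP - → 407 - 67 = 340. Stack: [340]
STORE_FAST u → u=340. Stack: []
LOAD_FAST z → push 67. Stack: [67]
RETURN_VALUE → return 67.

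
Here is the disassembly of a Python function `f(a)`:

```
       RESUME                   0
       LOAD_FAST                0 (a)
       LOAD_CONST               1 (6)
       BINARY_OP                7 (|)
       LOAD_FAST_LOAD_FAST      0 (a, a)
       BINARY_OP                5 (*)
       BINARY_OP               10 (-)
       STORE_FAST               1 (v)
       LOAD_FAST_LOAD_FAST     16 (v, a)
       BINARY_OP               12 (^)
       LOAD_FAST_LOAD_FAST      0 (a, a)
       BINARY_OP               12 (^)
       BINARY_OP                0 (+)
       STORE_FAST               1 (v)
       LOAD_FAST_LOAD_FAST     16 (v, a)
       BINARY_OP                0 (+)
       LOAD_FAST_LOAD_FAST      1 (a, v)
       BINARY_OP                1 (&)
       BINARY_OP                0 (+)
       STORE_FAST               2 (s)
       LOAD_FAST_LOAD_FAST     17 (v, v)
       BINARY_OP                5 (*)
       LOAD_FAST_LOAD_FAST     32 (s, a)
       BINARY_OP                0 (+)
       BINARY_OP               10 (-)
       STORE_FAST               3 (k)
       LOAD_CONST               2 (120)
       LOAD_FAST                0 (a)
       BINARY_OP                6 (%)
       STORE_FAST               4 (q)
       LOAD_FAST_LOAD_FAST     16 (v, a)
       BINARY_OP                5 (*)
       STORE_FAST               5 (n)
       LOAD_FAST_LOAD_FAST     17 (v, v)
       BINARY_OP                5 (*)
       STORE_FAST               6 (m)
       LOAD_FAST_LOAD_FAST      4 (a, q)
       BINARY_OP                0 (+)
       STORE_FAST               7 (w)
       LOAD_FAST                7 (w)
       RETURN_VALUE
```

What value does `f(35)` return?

LOAD_FAST a → push 35. Stack: [35]
LOAD_CONST → push 6. Stack: [35, 6]
BINARY_OP | → 35 | 6 = 39. Stack: [39]
LOAD_FAST_LOAD_FAST a,a → push 35,35. Stack: [39, 35, 35]
BINARY_OP * → 35 * 35 = 1225. Stack: [39, 1225]
BINARY_OP - → 39 - 1225 = -1186. Stack: [-1186]
STORE_FAST v → v=-1186. Stack: []
LOAD_FAST_LOAD_FAST v,a → push -1186,35. Stack: [-1186, 35]
BINARY_OP ^ → -1186 ^ 35 = -1155. Stack: [-1155]
LOAD_FAST_LOAD_FAST a,a → push 35,35. Stack: [-1155, 35, 35]
BINARY_OP ^ → 35 ^ 35 = 0. Stack: [-1155, 0]
BINARY_OP + → -1155 + 0 = -1155. Stack: [-1155]
STORE_FAST v → v=-1155. Stack: []
LOAD_FAST_LOAD_FAST v,a → push -1155,35. Stack: [-1155, 35]
BINARY_OP + → -1155 + 35 = -1120. Stack: [-1120]
LOAD_FAST_LOAD_FAST a,v → push 35,-1155. Stack: [-1120, 35, -1155]
BINARY_OP & → 35 & -1155 = 33. Stack: [-1120, 33]
BINARY_OP + → -1120 + 33 = -1087. Stack: [-1087]
STORE_FAST s → s=-1087. Stack: []
LOAD_FAST_LOAD_FAST v,v → push -1155,-1155. Stack: [-1155, -1155]
BINARY_OP * → -1155 * -1155 = 1334025. Stack: [1334025]
LOAD_FAST_LOAD_FAST s,a → push -1087,35. Stack: [1334025, -1087, 35]
BINARY_OP + → -1087 + 35 = -1052. Stack: [1334025, -1052]
BINARY_OP - → 1334025 - -1052 = 1335077. Stack: [1335077]
STORE_FAST k → k=1335077. Stack: []
LOAD_CONST → push 120. Stack: [120]
LOAD_FAST a → push 35. Stack: [120, 35]
BINARY_OP % → 120 % 35 = 15. Stack: [15]
STORE_FAST q → q=15. Stack: []
LOAD_FAST_LOAD_FAST v,a → push -1155,35. Stack: [-1155, 35]
BINARY_OP * → -1155 * 35 = -40425. Stack: [-40425]
STORE_FAST n → n=-40425. Stack: []
LOAD_FAST_LOAD_FAST v,v → push -1155,-1155. Stack: [-1155, -1155]
BINARY_OP * → -1155 * -1155 = 1334025. Stack: [1334025]
STORE_FAST m → m=1334025. Stack: []
LOAD_FAST_LOAD_FAST a,q → push 35,15. Stack: [35, 15]
BINARY_OP + → 35 + 15 = 50. Stack: [50]
STORE_FAST w → w=50. Stack: []
LOAD_FAST w → push 50. Stack: [50]
RETURN_VALUE → return 50.

50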